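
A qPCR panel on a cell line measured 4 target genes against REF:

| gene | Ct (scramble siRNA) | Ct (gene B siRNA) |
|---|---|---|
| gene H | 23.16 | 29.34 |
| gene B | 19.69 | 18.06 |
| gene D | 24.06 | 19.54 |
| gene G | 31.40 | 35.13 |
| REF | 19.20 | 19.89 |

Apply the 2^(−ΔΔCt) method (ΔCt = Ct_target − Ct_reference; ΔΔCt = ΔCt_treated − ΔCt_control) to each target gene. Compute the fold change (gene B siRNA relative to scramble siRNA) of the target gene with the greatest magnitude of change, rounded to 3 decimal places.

gene H: ΔΔCt = (29.34−19.89) − (23.16−19.20) = 9.45 − 3.96 = 5.49; fold change = 2^-5.49 = 0.022
gene B: ΔΔCt = (18.06−19.89) − (19.69−19.20) = -1.83 − 0.49 = -2.32; fold change = 2^2.32 = 4.993
gene D: ΔΔCt = (19.54−19.89) − (24.06−19.20) = -0.35 − 4.86 = -5.21; fold change = 2^5.21 = 37.014
gene G: ΔΔCt = (35.13−19.89) − (31.40−19.20) = 15.24 − 12.20 = 3.04; fold change = 2^-3.04 = 0.122
gene H has the largest |ΔΔCt| = 5.49.

0.022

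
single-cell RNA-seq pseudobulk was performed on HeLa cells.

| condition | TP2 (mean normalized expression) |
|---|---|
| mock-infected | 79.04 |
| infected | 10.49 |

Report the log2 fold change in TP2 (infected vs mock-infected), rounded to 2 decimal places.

-2.91

Fold change = 10.49 / 79.04 = 0.1327
log2(0.1327) = -2.914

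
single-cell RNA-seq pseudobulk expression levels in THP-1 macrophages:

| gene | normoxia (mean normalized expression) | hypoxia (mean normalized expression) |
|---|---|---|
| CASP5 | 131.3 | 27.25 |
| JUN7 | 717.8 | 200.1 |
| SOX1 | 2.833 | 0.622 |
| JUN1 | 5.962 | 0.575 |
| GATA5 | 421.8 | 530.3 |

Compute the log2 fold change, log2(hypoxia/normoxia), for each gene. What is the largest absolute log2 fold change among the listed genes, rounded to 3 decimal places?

3.374

log2(27.25/131.3) = -2.269  (CASP5)
log2(200.1/717.8) = -1.843  (JUN7)
log2(0.622/2.833) = -2.187  (SOX1)
log2(0.575/5.962) = -3.374  (JUN1)
log2(530.3/421.8) = 0.330  (GATA5)
The largest magnitude belongs to JUN1.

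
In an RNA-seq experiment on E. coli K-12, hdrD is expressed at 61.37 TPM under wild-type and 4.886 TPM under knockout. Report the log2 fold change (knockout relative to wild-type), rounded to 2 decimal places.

Fold change = 4.886 / 61.37 = 0.0796
log2(0.0796) = -3.651

-3.65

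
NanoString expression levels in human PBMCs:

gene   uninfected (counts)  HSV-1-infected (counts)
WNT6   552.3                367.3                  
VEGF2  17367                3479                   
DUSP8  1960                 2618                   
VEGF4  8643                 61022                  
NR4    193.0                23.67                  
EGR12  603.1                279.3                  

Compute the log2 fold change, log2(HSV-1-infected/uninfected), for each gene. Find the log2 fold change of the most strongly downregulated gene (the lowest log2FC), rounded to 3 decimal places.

log2(367.3/552.3) = -0.588  (WNT6)
log2(3479/17367) = -2.320  (VEGF2)
log2(2618/1960) = 0.418  (DUSP8)
log2(61022/8643) = 2.820  (VEGF4)
log2(23.67/193.0) = -3.027  (NR4)
log2(279.3/603.1) = -1.111  (EGR12)
NR4 is most strongly downregulated.

-3.027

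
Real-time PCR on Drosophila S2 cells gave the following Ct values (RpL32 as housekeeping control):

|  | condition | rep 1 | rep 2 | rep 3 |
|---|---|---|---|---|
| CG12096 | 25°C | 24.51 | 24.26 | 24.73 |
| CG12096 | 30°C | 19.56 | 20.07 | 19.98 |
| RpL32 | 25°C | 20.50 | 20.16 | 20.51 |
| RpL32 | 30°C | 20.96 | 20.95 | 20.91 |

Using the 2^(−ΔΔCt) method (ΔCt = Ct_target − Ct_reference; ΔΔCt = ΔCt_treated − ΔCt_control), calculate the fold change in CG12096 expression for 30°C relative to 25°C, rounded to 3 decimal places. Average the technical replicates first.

36.252

Mean Ct: CG12096 25°C 24.500; CG12096 30°C 19.870; RpL32 25°C 20.390; RpL32 30°C 20.940
ΔCt(25°C) = 24.500 − 20.390 = 4.110
ΔCt(30°C) = 19.870 − 20.940 = -1.070
ΔΔCt = -1.070 − 4.110 = -5.180
Fold change = 2^(−(-5.180)) = 2^5.180 = 36.2523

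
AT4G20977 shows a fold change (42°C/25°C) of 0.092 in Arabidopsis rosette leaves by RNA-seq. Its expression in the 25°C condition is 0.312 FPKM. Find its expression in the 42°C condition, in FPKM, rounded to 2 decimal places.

0.03

42°C expression = 0.312 × 0.092 = 0.03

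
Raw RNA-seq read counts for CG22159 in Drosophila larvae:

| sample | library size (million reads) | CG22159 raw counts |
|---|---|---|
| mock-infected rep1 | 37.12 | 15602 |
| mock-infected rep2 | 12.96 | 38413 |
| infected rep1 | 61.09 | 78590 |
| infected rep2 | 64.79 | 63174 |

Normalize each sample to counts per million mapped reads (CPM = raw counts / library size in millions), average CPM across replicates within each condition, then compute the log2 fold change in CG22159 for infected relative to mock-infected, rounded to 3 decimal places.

CPM(mock-infected rep1) = 15602 / 37.12 = 420.3125
CPM(mock-infected rep2) = 38413 / 12.96 = 2963.9660
CPM(infected rep1) = 78590 / 61.09 = 1286.4626
CPM(infected rep2) = 63174 / 64.79 = 975.0579
mean CPM(mock-infected) = 1692.1393; mean CPM(infected) = 1130.7602
Fold change = 1130.7602 / 1692.1393 = 0.66824
log2(0.66824) = -0.5816

-0.582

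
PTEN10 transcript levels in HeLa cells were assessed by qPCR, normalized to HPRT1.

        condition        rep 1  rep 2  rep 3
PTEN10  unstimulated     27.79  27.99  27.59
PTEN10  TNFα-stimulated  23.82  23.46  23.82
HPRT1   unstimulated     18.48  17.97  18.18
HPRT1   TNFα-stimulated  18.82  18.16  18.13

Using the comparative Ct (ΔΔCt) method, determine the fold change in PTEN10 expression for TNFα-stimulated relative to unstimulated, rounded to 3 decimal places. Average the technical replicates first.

19.027

Mean Ct: PTEN10 unstimulated 27.790; PTEN10 TNFα-stimulated 23.700; HPRT1 unstimulated 18.210; HPRT1 TNFα-stimulated 18.370
ΔCt(unstimulated) = 27.790 − 18.210 = 9.580
ΔCt(TNFα-stimulated) = 23.700 − 18.370 = 5.330
ΔΔCt = 5.330 − 9.580 = -4.250
Fold change = 2^(−(-4.250)) = 2^4.250 = 19.0273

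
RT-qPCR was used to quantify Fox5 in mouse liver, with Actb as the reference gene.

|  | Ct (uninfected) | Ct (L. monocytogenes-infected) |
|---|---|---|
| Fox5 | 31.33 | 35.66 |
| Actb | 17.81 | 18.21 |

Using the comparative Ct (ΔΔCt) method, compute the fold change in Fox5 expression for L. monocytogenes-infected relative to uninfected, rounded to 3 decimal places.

0.066

ΔCt(uninfected) = 31.330 − 17.810 = 13.520
ΔCt(L. monocytogenes-infected) = 35.660 − 18.210 = 17.450
ΔΔCt = 17.450 − 13.520 = 3.930
Fold change = 2^(−3.930) = 0.0656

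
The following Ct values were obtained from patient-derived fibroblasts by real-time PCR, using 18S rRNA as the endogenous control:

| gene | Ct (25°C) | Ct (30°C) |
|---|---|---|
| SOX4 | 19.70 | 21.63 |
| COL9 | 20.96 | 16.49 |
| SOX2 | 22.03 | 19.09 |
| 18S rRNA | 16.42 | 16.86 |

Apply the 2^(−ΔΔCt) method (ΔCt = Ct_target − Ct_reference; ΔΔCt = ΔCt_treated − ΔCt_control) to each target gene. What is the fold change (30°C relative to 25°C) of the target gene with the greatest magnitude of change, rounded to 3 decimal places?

SOX4: ΔΔCt = (21.63−16.86) − (19.70−16.42) = 4.77 − 3.28 = 1.49; fold change = 2^-1.49 = 0.356
COL9: ΔΔCt = (16.49−16.86) − (20.96−16.42) = -0.37 − 4.54 = -4.91; fold change = 2^4.91 = 30.065
SOX2: ΔΔCt = (19.09−16.86) − (22.03−16.42) = 2.23 − 5.61 = -3.38; fold change = 2^3.38 = 10.411
COL9 has the largest |ΔΔCt| = 4.91.

30.065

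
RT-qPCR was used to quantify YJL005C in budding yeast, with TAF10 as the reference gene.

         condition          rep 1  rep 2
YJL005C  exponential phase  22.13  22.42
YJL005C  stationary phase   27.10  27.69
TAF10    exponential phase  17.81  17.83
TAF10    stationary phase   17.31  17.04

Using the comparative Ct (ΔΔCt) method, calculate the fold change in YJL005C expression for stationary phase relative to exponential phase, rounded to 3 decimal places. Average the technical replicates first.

Mean Ct: YJL005C exponential phase 22.275; YJL005C stationary phase 27.395; TAF10 exponential phase 17.820; TAF10 stationary phase 17.175
ΔCt(exponential phase) = 22.275 − 17.820 = 4.455
ΔCt(stationary phase) = 27.395 − 17.175 = 10.220
ΔΔCt = 10.220 − 4.455 = 5.765
Fold change = 2^(−5.765) = 0.0184

0.018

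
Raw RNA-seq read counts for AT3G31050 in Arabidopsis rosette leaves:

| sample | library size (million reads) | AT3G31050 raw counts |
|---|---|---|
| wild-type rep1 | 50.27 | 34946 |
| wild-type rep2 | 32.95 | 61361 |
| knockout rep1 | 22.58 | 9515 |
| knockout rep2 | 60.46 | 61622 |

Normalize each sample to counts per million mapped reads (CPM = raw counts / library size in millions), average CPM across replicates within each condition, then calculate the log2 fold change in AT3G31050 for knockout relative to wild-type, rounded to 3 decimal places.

CPM(wild-type rep1) = 34946 / 50.27 = 695.1661
CPM(wild-type rep2) = 61361 / 32.95 = 1862.2458
CPM(knockout rep1) = 9515 / 22.58 = 421.3906
CPM(knockout rep2) = 61622 / 60.46 = 1019.2193
mean CPM(wild-type) = 1278.7060; mean CPM(knockout) = 720.3050
Fold change = 720.3050 / 1278.7060 = 0.56331
log2(0.56331) = -0.8280

-0.828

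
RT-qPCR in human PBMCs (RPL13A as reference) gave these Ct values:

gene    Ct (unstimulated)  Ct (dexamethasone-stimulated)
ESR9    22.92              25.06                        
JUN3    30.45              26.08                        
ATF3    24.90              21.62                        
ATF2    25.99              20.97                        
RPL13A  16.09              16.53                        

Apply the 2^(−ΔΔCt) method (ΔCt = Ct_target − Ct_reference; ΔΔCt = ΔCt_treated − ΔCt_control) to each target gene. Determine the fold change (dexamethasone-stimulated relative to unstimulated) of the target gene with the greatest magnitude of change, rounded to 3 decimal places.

44.017

ESR9: ΔΔCt = (25.06−16.53) − (22.92−16.09) = 8.53 − 6.83 = 1.70; fold change = 2^-1.70 = 0.308
JUN3: ΔΔCt = (26.08−16.53) − (30.45−16.09) = 9.55 − 14.36 = -4.81; fold change = 2^4.81 = 28.051
ATF3: ΔΔCt = (21.62−16.53) − (24.90−16.09) = 5.09 − 8.81 = -3.72; fold change = 2^3.72 = 13.177
ATF2: ΔΔCt = (20.97−16.53) − (25.99−16.09) = 4.44 − 9.90 = -5.46; fold change = 2^5.46 = 44.017
ATF2 has the largest |ΔΔCt| = 5.46.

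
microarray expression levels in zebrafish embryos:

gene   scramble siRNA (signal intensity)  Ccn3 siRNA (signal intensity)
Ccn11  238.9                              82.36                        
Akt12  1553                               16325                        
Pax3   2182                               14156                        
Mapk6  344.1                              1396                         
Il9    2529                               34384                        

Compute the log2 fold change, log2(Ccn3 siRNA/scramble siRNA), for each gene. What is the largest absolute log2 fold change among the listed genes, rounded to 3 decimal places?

log2(82.36/238.9) = -1.536  (Ccn11)
log2(16325/1553) = 3.394  (Akt12)
log2(14156/2182) = 2.698  (Pax3)
log2(1396/344.1) = 2.020  (Mapk6)
log2(34384/2529) = 3.765  (Il9)
The largest magnitude belongs to Il9.

3.765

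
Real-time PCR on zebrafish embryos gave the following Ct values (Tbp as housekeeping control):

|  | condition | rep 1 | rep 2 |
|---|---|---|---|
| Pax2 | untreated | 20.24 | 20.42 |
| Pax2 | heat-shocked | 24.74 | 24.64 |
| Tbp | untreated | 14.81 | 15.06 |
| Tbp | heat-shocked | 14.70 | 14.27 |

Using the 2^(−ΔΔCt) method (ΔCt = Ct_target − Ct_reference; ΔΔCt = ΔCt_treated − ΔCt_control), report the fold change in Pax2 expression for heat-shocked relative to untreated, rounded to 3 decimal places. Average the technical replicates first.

Mean Ct: Pax2 untreated 20.330; Pax2 heat-shocked 24.690; Tbp untreated 14.935; Tbp heat-shocked 14.485
ΔCt(untreated) = 20.330 − 14.935 = 5.395
ΔCt(heat-shocked) = 24.690 − 14.485 = 10.205
ΔΔCt = 10.205 − 5.395 = 4.810
Fold change = 2^(−4.810) = 0.0356

0.036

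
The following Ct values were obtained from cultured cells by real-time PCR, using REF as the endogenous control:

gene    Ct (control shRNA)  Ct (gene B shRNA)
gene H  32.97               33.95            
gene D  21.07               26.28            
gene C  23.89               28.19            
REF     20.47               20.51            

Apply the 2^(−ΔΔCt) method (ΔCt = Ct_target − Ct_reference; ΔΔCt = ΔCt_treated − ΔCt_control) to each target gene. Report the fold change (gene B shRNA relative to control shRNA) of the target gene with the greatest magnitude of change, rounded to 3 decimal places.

0.028

gene H: ΔΔCt = (33.95−20.51) − (32.97−20.47) = 13.44 − 12.50 = 0.94; fold change = 2^-0.94 = 0.521
gene D: ΔΔCt = (26.28−20.51) − (21.07−20.47) = 5.77 − 0.60 = 5.17; fold change = 2^-5.17 = 0.028
gene C: ΔΔCt = (28.19−20.51) − (23.89−20.47) = 7.68 − 3.42 = 4.26; fold change = 2^-4.26 = 0.052
gene D has the largest |ΔΔCt| = 5.17.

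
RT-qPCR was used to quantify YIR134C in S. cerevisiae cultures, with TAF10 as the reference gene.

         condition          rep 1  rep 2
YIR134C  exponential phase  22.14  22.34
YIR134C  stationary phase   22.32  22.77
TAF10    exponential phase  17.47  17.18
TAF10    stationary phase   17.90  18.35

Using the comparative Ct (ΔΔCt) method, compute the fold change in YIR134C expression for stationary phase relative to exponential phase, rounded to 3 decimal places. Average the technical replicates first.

Mean Ct: YIR134C exponential phase 22.240; YIR134C stationary phase 22.545; TAF10 exponential phase 17.325; TAF10 stationary phase 18.125
ΔCt(exponential phase) = 22.240 − 17.325 = 4.915
ΔCt(stationary phase) = 22.545 − 18.125 = 4.420
ΔΔCt = 4.420 − 4.915 = -0.495
Fold change = 2^(−(-0.495)) = 2^0.495 = 1.4093

1.409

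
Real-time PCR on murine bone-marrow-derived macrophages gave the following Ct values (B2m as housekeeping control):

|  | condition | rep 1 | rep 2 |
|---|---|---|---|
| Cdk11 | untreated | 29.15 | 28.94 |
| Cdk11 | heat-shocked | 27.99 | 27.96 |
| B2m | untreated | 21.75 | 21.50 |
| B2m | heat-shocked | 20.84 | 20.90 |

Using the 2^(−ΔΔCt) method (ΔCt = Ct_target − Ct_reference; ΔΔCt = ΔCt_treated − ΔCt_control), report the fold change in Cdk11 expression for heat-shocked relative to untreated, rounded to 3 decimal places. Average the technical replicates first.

Mean Ct: Cdk11 untreated 29.045; Cdk11 heat-shocked 27.975; B2m untreated 21.625; B2m heat-shocked 20.870
ΔCt(untreated) = 29.045 − 21.625 = 7.420
ΔCt(heat-shocked) = 27.975 − 20.870 = 7.105
ΔΔCt = 7.105 − 7.420 = -0.315
Fold change = 2^(−(-0.315)) = 2^0.315 = 1.2440

1.244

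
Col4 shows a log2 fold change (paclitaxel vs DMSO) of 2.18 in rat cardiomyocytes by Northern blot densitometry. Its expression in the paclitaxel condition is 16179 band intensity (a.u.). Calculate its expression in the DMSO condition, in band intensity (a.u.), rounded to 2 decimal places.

Fold change = 2^(2.18) = 4.5315
DMSO expression = 16179 / 4.5315 = 3570.31

3570.31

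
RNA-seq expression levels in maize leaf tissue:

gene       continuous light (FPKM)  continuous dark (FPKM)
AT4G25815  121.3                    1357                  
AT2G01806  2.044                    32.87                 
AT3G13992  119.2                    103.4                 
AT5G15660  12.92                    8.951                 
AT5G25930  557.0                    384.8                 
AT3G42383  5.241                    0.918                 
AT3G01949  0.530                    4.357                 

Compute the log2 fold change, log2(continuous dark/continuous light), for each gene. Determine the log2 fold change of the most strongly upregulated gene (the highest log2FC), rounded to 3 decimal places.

4.007

log2(1357/121.3) = 3.484  (AT4G25815)
log2(32.87/2.044) = 4.007  (AT2G01806)
log2(103.4/119.2) = -0.205  (AT3G13992)
log2(8.951/12.92) = -0.529  (AT5G15660)
log2(384.8/557.0) = -0.534  (AT5G25930)
log2(0.918/5.241) = -2.513  (AT3G42383)
log2(4.357/0.530) = 3.039  (AT3G01949)
AT2G01806 is most strongly upregulated.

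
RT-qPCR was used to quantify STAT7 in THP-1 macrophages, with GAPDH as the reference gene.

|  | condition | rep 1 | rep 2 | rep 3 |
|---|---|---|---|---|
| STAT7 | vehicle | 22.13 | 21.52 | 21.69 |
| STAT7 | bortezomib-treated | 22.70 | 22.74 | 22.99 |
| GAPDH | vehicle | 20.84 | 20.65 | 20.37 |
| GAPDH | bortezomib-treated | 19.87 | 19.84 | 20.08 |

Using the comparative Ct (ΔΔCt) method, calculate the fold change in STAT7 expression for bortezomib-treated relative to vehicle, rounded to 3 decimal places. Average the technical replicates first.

0.304

Mean Ct: STAT7 vehicle 21.780; STAT7 bortezomib-treated 22.810; GAPDH vehicle 20.620; GAPDH bortezomib-treated 19.930
ΔCt(vehicle) = 21.780 − 20.620 = 1.160
ΔCt(bortezomib-treated) = 22.810 − 19.930 = 2.880
ΔΔCt = 2.880 − 1.160 = 1.720
Fold change = 2^(−1.720) = 0.3035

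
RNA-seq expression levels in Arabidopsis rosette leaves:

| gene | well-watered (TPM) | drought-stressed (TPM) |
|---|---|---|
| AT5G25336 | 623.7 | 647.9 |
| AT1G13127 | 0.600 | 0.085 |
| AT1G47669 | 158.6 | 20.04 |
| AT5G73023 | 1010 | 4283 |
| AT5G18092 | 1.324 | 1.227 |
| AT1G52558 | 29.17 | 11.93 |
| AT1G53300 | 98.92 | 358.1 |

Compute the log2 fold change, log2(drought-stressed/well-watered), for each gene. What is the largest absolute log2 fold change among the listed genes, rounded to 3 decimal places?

log2(647.9/623.7) = 0.055  (AT5G25336)
log2(0.085/0.600) = -2.819  (AT1G13127)
log2(20.04/158.6) = -2.984  (AT1G47669)
log2(4283/1010) = 2.084  (AT5G73023)
log2(1.227/1.324) = -0.110  (AT5G18092)
log2(11.93/29.17) = -1.290  (AT1G52558)
log2(358.1/98.92) = 1.856  (AT1G53300)
The largest magnitude belongs to AT1G47669.

2.984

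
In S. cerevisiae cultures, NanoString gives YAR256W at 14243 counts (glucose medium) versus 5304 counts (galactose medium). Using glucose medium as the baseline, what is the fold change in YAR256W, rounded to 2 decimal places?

Fold change = 5304 / 14243 = 0.372
YAR256W is downregulated.

0.37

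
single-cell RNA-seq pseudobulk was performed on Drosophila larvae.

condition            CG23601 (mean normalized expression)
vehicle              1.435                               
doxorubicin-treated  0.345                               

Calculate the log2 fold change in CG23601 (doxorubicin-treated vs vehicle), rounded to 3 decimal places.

-2.056

Fold change = 0.345 / 1.435 = 0.2404
log2(0.2404) = -2.0564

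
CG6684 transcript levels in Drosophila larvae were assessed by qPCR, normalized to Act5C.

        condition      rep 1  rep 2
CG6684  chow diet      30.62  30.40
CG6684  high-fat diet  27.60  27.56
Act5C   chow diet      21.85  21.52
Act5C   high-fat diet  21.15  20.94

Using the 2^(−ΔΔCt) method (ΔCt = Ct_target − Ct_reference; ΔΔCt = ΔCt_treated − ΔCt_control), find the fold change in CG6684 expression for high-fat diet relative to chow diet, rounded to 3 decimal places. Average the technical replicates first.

Mean Ct: CG6684 chow diet 30.510; CG6684 high-fat diet 27.580; Act5C chow diet 21.685; Act5C high-fat diet 21.045
ΔCt(chow diet) = 30.510 − 21.685 = 8.825
ΔCt(high-fat diet) = 27.580 − 21.045 = 6.535
ΔΔCt = 6.535 − 8.825 = -2.290
Fold change = 2^(−(-2.290)) = 2^2.290 = 4.8906

4.891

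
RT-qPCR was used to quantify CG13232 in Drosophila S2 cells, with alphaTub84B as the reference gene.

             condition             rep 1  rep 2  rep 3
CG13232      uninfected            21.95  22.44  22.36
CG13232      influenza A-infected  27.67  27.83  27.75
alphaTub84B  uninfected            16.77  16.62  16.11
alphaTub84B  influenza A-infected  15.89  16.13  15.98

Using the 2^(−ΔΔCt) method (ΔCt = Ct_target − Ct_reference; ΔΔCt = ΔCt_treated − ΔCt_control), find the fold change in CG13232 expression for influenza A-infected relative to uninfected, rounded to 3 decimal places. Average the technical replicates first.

0.016

Mean Ct: CG13232 uninfected 22.250; CG13232 influenza A-infected 27.750; alphaTub84B uninfected 16.500; alphaTub84B influenza A-infected 16.000
ΔCt(uninfected) = 22.250 − 16.500 = 5.750
ΔCt(influenza A-infected) = 27.750 − 16.000 = 11.750
ΔΔCt = 11.750 − 5.750 = 6.000
Fold change = 2^(−6.000) = 0.0156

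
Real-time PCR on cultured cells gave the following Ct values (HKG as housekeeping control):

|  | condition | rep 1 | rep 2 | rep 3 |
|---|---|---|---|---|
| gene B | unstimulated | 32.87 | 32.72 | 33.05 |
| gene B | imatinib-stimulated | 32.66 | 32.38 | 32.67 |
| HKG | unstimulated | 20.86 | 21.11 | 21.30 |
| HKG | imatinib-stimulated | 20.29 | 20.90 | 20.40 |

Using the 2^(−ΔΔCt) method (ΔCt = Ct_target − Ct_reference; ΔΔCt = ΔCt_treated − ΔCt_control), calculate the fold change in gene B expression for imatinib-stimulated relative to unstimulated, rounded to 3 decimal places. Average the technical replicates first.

Mean Ct: gene B unstimulated 32.880; gene B imatinib-stimulated 32.570; HKG unstimulated 21.090; HKG imatinib-stimulated 20.530
ΔCt(unstimulated) = 32.880 − 21.090 = 11.790
ΔCt(imatinib-stimulated) = 32.570 − 20.530 = 12.040
ΔΔCt = 12.040 − 11.790 = 0.250
Fold change = 2^(−0.250) = 0.8409

0.841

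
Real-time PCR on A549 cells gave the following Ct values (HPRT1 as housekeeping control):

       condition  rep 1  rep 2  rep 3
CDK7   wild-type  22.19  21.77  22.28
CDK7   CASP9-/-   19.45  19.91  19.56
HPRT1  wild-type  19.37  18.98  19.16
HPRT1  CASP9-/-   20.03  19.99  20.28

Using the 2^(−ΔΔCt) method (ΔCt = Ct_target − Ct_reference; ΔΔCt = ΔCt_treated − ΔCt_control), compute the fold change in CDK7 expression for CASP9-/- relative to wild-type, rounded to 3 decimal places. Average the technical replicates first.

10.339

Mean Ct: CDK7 wild-type 22.080; CDK7 CASP9-/- 19.640; HPRT1 wild-type 19.170; HPRT1 CASP9-/- 20.100
ΔCt(wild-type) = 22.080 − 19.170 = 2.910
ΔCt(CASP9-/-) = 19.640 − 20.100 = -0.460
ΔΔCt = -0.460 − 2.910 = -3.370
Fold change = 2^(−(-3.370)) = 2^3.370 = 10.3388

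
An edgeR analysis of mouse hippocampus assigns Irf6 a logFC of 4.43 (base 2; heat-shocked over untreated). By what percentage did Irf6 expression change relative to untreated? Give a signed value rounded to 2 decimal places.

Fold change = 2^(4.43) = 21.5557
Percent change = (FC − 1) × 100% = (21.5557 − 1) × 100 = 2055.57%

2055.57%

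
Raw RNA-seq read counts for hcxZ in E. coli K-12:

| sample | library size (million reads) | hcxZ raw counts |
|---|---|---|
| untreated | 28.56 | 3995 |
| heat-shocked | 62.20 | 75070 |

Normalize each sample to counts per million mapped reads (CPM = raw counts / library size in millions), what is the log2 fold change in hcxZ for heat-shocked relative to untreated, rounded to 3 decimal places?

3.109

CPM(untreated) = 3995 / 28.56 = 139.8810
CPM(heat-shocked) = 75070 / 62.20 = 1206.9132
Fold change = 1206.9132 / 139.8810 = 8.62815
log2(8.62815) = 3.1091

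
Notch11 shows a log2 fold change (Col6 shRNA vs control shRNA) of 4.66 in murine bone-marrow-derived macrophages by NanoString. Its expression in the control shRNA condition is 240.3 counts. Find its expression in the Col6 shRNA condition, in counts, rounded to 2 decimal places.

Fold change = 2^(4.66) = 25.2813
Col6 shRNA expression = 240.3 × 25.2813 = 6075.10

6075.10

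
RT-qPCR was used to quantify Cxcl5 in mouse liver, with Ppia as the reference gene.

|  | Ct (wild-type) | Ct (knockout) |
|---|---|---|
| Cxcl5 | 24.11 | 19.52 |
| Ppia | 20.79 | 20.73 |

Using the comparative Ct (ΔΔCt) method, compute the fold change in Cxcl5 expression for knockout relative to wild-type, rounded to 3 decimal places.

ΔCt(wild-type) = 24.110 − 20.790 = 3.320
ΔCt(knockout) = 19.520 − 20.730 = -1.210
ΔΔCt = -1.210 − 3.320 = -4.530
Fold change = 2^(−(-4.530)) = 2^4.530 = 23.1029

23.103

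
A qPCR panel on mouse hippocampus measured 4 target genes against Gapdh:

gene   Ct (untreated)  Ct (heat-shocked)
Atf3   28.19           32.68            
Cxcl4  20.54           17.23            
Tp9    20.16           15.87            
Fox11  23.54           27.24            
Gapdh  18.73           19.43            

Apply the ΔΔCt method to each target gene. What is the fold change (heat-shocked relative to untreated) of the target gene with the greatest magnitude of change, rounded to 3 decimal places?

31.779

Atf3: ΔΔCt = (32.68−19.43) − (28.19−18.73) = 13.25 − 9.46 = 3.79; fold change = 2^-3.79 = 0.072
Cxcl4: ΔΔCt = (17.23−19.43) − (20.54−18.73) = -2.20 − 1.81 = -4.01; fold change = 2^4.01 = 16.111
Tp9: ΔΔCt = (15.87−19.43) − (20.16−18.73) = -3.56 − 1.43 = -4.99; fold change = 2^4.99 = 31.779
Fox11: ΔΔCt = (27.24−19.43) − (23.54−18.73) = 7.81 − 4.81 = 3.00; fold change = 2^-3.00 = 0.125
Tp9 has the largest |ΔΔCt| = 4.99.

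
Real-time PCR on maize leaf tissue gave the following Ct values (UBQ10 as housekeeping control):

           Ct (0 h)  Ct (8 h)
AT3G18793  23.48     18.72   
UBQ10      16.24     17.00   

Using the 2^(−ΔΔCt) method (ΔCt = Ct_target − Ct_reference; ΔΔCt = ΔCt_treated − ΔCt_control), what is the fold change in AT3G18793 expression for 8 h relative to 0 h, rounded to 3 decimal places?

ΔCt(0 h) = 23.480 − 16.240 = 7.240
ΔCt(8 h) = 18.720 − 17.000 = 1.720
ΔΔCt = 1.720 − 7.240 = -5.520
Fold change = 2^(−(-5.520)) = 2^5.520 = 45.8866

45.887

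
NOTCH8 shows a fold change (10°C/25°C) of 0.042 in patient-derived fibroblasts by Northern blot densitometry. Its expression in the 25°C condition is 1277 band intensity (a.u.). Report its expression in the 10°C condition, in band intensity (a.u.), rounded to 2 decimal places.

10°C expression = 1277 × 0.042 = 53.63

53.63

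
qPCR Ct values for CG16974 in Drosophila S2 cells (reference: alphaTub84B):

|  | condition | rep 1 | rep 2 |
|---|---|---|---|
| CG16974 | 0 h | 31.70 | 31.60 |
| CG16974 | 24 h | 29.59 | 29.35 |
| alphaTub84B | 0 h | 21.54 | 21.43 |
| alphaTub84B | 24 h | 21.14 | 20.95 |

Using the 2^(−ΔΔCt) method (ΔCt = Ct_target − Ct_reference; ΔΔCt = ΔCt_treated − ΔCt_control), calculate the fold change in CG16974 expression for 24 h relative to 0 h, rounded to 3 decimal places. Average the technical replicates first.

3.340

Mean Ct: CG16974 0 h 31.650; CG16974 24 h 29.470; alphaTub84B 0 h 21.485; alphaTub84B 24 h 21.045
ΔCt(0 h) = 31.650 − 21.485 = 10.165
ΔCt(24 h) = 29.470 − 21.045 = 8.425
ΔΔCt = 8.425 − 10.165 = -1.740
Fold change = 2^(−(-1.740)) = 2^1.740 = 3.3404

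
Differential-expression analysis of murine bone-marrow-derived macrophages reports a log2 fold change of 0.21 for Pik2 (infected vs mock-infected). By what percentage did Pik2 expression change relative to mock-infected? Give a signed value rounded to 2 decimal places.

15.67%

Fold change = 2^(0.21) = 1.1567
Percent change = (FC − 1) × 100% = (1.1567 − 1) × 100 = 15.67%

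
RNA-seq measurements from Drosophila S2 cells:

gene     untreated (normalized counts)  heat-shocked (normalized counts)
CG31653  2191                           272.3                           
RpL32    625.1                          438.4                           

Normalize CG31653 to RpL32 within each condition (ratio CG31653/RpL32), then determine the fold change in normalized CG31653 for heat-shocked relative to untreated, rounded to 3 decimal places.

0.177

CG31653/RpL32 (untreated) = 2191 / 625.1 = 3.505
CG31653/RpL32 (heat-shocked) = 272.3 / 438.4 = 0.62112
Fold change = 0.62112 / 3.505 = 0.1772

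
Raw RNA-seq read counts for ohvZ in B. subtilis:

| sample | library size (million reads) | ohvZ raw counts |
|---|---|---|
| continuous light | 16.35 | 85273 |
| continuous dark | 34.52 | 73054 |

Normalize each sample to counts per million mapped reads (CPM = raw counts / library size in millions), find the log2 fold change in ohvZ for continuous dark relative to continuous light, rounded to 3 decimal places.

-1.301

CPM(continuous light) = 85273 / 16.35 = 5215.4740
CPM(continuous dark) = 73054 / 34.52 = 2116.2804
Fold change = 2116.2804 / 5215.4740 = 0.40577
log2(0.40577) = -1.3013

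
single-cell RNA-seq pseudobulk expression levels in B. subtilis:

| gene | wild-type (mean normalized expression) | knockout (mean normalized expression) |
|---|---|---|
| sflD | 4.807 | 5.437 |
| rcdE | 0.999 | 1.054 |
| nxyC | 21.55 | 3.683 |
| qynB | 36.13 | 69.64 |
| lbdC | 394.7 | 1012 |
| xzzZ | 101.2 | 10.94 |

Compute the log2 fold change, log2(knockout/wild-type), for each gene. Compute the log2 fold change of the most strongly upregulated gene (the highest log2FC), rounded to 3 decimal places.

1.358

log2(5.437/4.807) = 0.178  (sflD)
log2(1.054/0.999) = 0.077  (rcdE)
log2(3.683/21.55) = -2.549  (nxyC)
log2(69.64/36.13) = 0.947  (qynB)
log2(1012/394.7) = 1.358  (lbdC)
log2(10.94/101.2) = -3.210  (xzzZ)
lbdC is most strongly upregulated.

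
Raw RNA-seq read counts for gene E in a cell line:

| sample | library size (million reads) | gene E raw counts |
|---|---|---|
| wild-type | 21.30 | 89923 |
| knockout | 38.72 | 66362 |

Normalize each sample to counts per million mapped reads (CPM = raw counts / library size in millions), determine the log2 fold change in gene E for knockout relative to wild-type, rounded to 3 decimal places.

CPM(wild-type) = 89923 / 21.30 = 4221.7371
CPM(knockout) = 66362 / 38.72 = 1713.8946
Fold change = 1713.8946 / 4221.7371 = 0.40597
log2(0.40597) = -1.3006

-1.301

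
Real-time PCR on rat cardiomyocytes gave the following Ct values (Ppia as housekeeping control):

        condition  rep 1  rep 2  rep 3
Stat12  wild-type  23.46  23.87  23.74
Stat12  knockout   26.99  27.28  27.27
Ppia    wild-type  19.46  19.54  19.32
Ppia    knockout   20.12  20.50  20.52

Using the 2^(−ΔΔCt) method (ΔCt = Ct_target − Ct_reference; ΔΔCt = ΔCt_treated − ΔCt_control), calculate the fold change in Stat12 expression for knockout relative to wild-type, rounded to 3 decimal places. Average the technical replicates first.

0.171

Mean Ct: Stat12 wild-type 23.690; Stat12 knockout 27.180; Ppia wild-type 19.440; Ppia knockout 20.380
ΔCt(wild-type) = 23.690 − 19.440 = 4.250
ΔCt(knockout) = 27.180 − 20.380 = 6.800
ΔΔCt = 6.800 − 4.250 = 2.550
Fold change = 2^(−2.550) = 0.1708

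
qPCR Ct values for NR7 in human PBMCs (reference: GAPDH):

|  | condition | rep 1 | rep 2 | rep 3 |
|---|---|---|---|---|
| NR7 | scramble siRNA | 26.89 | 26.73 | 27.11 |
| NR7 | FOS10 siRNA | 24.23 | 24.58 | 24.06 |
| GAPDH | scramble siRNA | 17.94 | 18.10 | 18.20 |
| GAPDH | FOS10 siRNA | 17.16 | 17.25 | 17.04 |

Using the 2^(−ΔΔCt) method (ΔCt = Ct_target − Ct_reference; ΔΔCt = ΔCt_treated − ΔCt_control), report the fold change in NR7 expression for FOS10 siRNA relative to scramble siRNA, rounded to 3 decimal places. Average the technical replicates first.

3.227

Mean Ct: NR7 scramble siRNA 26.910; NR7 FOS10 siRNA 24.290; GAPDH scramble siRNA 18.080; GAPDH FOS10 siRNA 17.150
ΔCt(scramble siRNA) = 26.910 − 18.080 = 8.830
ΔCt(FOS10 siRNA) = 24.290 − 17.150 = 7.140
ΔΔCt = 7.140 − 8.830 = -1.690
Fold change = 2^(−(-1.690)) = 2^1.690 = 3.2266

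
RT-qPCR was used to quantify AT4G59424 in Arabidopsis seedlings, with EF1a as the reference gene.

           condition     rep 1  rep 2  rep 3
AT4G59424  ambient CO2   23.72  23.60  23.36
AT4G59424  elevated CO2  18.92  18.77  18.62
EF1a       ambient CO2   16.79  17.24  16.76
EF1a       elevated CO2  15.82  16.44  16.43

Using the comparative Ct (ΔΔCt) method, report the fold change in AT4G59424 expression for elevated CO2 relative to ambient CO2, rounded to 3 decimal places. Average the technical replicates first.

Mean Ct: AT4G59424 ambient CO2 23.560; AT4G59424 elevated CO2 18.770; EF1a ambient CO2 16.930; EF1a elevated CO2 16.230
ΔCt(ambient CO2) = 23.560 − 16.930 = 6.630
ΔCt(elevated CO2) = 18.770 − 16.230 = 2.540
ΔΔCt = 2.540 − 6.630 = -4.090
Fold change = 2^(−(-4.090)) = 2^4.090 = 17.0299

17.030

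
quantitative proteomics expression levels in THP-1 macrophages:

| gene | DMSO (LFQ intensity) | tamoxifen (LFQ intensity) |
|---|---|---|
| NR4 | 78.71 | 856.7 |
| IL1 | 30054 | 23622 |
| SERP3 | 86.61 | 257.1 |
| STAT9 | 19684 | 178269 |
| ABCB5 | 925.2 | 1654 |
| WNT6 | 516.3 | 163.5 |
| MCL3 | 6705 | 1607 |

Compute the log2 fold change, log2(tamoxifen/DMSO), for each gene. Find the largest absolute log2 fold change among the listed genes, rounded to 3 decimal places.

3.444

log2(856.7/78.71) = 3.444  (NR4)
log2(23622/30054) = -0.347  (IL1)
log2(257.1/86.61) = 1.570  (SERP3)
log2(178269/19684) = 3.179  (STAT9)
log2(1654/925.2) = 0.838  (ABCB5)
log2(163.5/516.3) = -1.659  (WNT6)
log2(1607/6705) = -2.061  (MCL3)
The largest magnitude belongs to NR4.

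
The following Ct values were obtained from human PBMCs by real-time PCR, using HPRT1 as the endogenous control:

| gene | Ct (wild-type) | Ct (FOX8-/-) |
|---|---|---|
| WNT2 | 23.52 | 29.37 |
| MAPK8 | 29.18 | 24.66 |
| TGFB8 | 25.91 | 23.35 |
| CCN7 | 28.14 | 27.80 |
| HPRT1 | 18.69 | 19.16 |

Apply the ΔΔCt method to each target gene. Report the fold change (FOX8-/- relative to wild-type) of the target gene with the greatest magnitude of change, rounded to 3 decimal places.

0.024

WNT2: ΔΔCt = (29.37−19.16) − (23.52−18.69) = 10.21 − 4.83 = 5.38; fold change = 2^-5.38 = 0.024
MAPK8: ΔΔCt = (24.66−19.16) − (29.18−18.69) = 5.50 − 10.49 = -4.99; fold change = 2^4.99 = 31.779
TGFB8: ΔΔCt = (23.35−19.16) − (25.91−18.69) = 4.19 − 7.22 = -3.03; fold change = 2^3.03 = 8.168
CCN7: ΔΔCt = (27.80−19.16) − (28.14−18.69) = 8.64 − 9.45 = -0.81; fold change = 2^0.81 = 1.753
WNT2 has the largest |ΔΔCt| = 5.38.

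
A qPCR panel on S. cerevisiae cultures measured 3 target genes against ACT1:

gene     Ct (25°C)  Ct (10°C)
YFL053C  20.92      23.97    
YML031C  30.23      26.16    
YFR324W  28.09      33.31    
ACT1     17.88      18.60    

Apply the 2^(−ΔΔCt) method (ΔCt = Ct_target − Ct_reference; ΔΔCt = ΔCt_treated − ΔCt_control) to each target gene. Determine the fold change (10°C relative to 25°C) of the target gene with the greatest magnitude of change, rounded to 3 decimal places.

27.665

YFL053C: ΔΔCt = (23.97−18.60) − (20.92−17.88) = 5.37 − 3.04 = 2.33; fold change = 2^-2.33 = 0.199
YML031C: ΔΔCt = (26.16−18.60) − (30.23−17.88) = 7.56 − 12.35 = -4.79; fold change = 2^4.79 = 27.665
YFR324W: ΔΔCt = (33.31−18.60) − (28.09−17.88) = 14.71 − 10.21 = 4.50; fold change = 2^-4.50 = 0.044
YML031C has the largest |ΔΔCt| = 4.79.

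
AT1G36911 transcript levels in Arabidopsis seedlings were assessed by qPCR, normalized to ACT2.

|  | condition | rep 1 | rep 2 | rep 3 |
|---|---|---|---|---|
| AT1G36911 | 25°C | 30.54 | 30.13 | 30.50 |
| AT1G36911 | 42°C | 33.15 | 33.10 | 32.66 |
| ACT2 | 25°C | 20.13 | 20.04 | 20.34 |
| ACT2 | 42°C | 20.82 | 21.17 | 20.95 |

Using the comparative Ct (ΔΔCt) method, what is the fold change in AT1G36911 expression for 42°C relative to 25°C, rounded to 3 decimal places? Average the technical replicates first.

Mean Ct: AT1G36911 25°C 30.390; AT1G36911 42°C 32.970; ACT2 25°C 20.170; ACT2 42°C 20.980
ΔCt(25°C) = 30.390 − 20.170 = 10.220
ΔCt(42°C) = 32.970 − 20.980 = 11.990
ΔΔCt = 11.990 − 10.220 = 1.770
Fold change = 2^(−1.770) = 0.2932

0.293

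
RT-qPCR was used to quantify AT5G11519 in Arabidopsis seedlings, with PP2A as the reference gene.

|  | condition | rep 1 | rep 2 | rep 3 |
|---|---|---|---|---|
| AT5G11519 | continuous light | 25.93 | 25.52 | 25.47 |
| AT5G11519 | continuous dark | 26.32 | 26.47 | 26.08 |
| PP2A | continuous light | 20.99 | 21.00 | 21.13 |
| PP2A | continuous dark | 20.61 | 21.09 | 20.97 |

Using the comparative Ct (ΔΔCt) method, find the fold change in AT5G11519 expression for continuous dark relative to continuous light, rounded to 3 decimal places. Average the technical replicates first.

0.574

Mean Ct: AT5G11519 continuous light 25.640; AT5G11519 continuous dark 26.290; PP2A continuous light 21.040; PP2A continuous dark 20.890
ΔCt(continuous light) = 25.640 − 21.040 = 4.600
ΔCt(continuous dark) = 26.290 − 20.890 = 5.400
ΔΔCt = 5.400 − 4.600 = 0.800
Fold change = 2^(−0.800) = 0.5743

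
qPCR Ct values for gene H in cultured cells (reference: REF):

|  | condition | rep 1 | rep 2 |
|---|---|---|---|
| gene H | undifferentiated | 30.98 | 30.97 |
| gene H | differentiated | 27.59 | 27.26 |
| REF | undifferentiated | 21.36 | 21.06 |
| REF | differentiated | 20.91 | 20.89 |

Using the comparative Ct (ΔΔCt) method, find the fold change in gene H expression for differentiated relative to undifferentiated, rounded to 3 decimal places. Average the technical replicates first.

9.448

Mean Ct: gene H undifferentiated 30.975; gene H differentiated 27.425; REF undifferentiated 21.210; REF differentiated 20.900
ΔCt(undifferentiated) = 30.975 − 21.210 = 9.765
ΔCt(differentiated) = 27.425 − 20.900 = 6.525
ΔΔCt = 6.525 − 9.765 = -3.240
Fold change = 2^(−(-3.240)) = 2^3.240 = 9.4479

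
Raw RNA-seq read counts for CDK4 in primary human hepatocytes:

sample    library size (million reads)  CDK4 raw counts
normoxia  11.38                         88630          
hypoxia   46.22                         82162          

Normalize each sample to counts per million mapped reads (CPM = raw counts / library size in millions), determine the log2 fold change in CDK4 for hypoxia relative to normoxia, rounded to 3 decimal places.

CPM(normoxia) = 88630 / 11.38 = 7788.2250
CPM(hypoxia) = 82162 / 46.22 = 1777.6287
Fold change = 1777.6287 / 7788.2250 = 0.22825
log2(0.22825) = -2.1313

-2.131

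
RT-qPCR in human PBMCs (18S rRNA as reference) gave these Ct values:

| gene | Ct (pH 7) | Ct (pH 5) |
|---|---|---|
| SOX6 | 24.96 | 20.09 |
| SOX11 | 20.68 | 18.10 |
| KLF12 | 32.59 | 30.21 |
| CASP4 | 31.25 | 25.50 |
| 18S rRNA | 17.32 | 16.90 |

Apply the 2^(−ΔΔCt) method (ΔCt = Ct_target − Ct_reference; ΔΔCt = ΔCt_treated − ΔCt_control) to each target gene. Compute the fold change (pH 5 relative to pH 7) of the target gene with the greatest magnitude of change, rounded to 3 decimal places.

SOX6: ΔΔCt = (20.09−16.90) − (24.96−17.32) = 3.19 − 7.64 = -4.45; fold change = 2^4.45 = 21.857
SOX11: ΔΔCt = (18.10−16.90) − (20.68−17.32) = 1.20 − 3.36 = -2.16; fold change = 2^2.16 = 4.469
KLF12: ΔΔCt = (30.21−16.90) − (32.59−17.32) = 13.31 − 15.27 = -1.96; fold change = 2^1.96 = 3.891
CASP4: ΔΔCt = (25.50−16.90) − (31.25−17.32) = 8.60 − 13.93 = -5.33; fold change = 2^5.33 = 40.224
CASP4 has the largest |ΔΔCt| = 5.33.

40.224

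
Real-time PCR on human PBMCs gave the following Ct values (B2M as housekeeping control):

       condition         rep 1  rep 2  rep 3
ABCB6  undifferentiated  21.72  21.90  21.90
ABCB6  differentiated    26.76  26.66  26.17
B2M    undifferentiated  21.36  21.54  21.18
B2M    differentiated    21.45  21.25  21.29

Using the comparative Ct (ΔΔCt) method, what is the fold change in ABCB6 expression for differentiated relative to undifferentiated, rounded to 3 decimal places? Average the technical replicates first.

0.038

Mean Ct: ABCB6 undifferentiated 21.840; ABCB6 differentiated 26.530; B2M undifferentiated 21.360; B2M differentiated 21.330
ΔCt(undifferentiated) = 21.840 − 21.360 = 0.480
ΔCt(differentiated) = 26.530 − 21.330 = 5.200
ΔΔCt = 5.200 − 0.480 = 4.720
Fold change = 2^(−4.720) = 0.0379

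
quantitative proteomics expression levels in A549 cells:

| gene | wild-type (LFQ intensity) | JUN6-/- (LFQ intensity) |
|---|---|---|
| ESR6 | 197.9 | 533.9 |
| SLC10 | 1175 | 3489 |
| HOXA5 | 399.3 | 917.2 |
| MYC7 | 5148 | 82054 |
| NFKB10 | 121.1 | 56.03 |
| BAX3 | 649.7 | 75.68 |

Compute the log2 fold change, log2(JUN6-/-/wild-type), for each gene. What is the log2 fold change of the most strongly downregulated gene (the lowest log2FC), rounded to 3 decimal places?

log2(533.9/197.9) = 1.432  (ESR6)
log2(3489/1175) = 1.570  (SLC10)
log2(917.2/399.3) = 1.200  (HOXA5)
log2(82054/5148) = 3.994  (MYC7)
log2(56.03/121.1) = -1.112  (NFKB10)
log2(75.68/649.7) = -3.102  (BAX3)
BAX3 is most strongly downregulated.

-3.102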